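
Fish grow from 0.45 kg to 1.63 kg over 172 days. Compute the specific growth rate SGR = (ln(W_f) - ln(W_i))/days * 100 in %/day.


ln(W_f) = ln(1.63) = 0.48858001
ln(W_i) = ln(0.45) = -0.7985077
ln(W_f) - ln(W_i) = 0.48858001 - -0.7985077 = 1.2870877
SGR = 1.2870877 / 172 * 100 = 0.748307 %/day

0.748307 %/day


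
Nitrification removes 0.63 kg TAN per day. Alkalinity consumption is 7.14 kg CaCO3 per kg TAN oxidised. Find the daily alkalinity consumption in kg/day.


Alkalinity factor: 7.14 kg CaCO3 consumed per kg TAN nitrified
alk = 0.63 kg TAN * 7.14 = 4.4982 kg CaCO3/day

4.4982 kg CaCO3/day


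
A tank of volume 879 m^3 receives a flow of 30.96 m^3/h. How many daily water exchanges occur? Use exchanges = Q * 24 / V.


Daily flow volume = 30.96 m^3/h * 24 h = 743.04 m^3/day
Exchanges = daily flow / tank volume = 743.04 / 879 = 0.845324 exchanges/day

0.845324 exchanges/day


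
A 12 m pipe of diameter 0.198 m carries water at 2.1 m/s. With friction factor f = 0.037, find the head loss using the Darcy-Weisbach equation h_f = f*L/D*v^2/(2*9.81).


v^2 = 2.1^2 = 4.41 m^2/s^2
L/D = 12/0.198 = 60.606061
h_f = f*(L/D)*v^2/(2g) = 0.037 * 60.606061 * 4.41 / 19.62 = 0.504031 m

0.504031 m


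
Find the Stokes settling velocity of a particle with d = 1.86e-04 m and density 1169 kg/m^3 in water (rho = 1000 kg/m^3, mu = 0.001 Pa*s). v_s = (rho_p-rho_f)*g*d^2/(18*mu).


Density difference: rho_p - rho_f = 1169 - 1000 = 169 kg/m^3
d^2 = (1.86e-04)^2 = 3.4596e-08 m^2
Numerator = (rho_p - rho_f) * g * d^2 = 169 * 9.81 * 3.4596e-08 = 5.7356362e-05
Denominator = 18 * mu = 18 * 0.001 = 0.018
v_s = 5.7356362e-05 / 0.018 = 0.00318646 m/s
Check: Re = rho_f * v_s * d / mu = 1000 * 0.00318646 * 1.86e-04 / 0.001 = 0.593 < 1, so Stokes' law applies.

0.00318646 m/s


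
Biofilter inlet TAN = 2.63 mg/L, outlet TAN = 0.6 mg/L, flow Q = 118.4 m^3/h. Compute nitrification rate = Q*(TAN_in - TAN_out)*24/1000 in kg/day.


Concentration drop: TAN_in - TAN_out = 2.63 - 0.6 = 2.03 mg/L
Hourly TAN removed = Q * dTAN = 118.4 m^3/h * 2.03 mg/L = 240.352 g/h  (m^3/h * mg/L = g/h)
Daily TAN removed = 240.352 * 24 = 5768.448 g/day
Convert to kg/day: 5768.448 / 1000 = 5.768448 kg/day

5.768448 kg/day


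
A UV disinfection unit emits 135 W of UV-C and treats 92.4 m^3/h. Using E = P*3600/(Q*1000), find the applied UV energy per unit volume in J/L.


Energy delivered per hour = 135 W * 3600 s = 486000 J/h
Volume treated per hour = 92.4 m^3/h * 1000 = 92400 L/h
dose = 486000 / 92400 = 5.25974 J/L

5.25974 J/L


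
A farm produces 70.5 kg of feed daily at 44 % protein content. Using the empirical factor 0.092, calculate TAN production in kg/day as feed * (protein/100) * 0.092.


Protein in feed = 70.5 * 44/100 = 31.02 kg/day
TAN = protein * 0.092 = 31.02 * 0.092 = 2.85384 kg/day

2.85384 kg/day


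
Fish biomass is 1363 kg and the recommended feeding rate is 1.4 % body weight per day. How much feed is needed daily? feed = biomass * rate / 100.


Feeding rate fraction = 1.4% / 100 = 0.014
Daily feed = 1363 kg * 0.014 = 19.082 kg/day

19.082 kg/day


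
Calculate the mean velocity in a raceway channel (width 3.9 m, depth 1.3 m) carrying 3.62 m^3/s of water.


Cross-sectional area = W * d = 3.9 * 1.3 = 5.07 m^2
Velocity = Q / A = 3.62 / 5.07 = 0.714004 m/s

0.714004 m/s


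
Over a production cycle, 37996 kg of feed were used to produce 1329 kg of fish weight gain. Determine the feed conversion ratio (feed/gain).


FCR = feed consumed / weight gained
FCR = 37996 kg / 1329 kg = 28.5899

28.5899


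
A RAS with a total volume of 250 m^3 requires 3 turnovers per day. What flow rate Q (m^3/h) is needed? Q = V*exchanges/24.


Daily recirculation volume = 250 m^3 * 3 = 750 m^3/day
Flow rate Q = daily volume / 24 h = 750 / 24 = 31.25 m^3/h

31.25 m^3/h


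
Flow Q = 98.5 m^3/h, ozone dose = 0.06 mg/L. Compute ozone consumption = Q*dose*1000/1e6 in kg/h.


O3 demand (mg/h) = Q * dose * 1000 = 98.5 * 0.06 * 1000 = 5910 mg/h
Convert mg to kg: 5910 / 1e6 = 0.00591 kg/h

0.00591 kg/h


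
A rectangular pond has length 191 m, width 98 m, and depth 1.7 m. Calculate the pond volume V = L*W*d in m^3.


Base area = L * W = 191 * 98 = 18718 m^2
Volume = area * depth = 18718 * 1.7 = 31820.6 m^3

31820.6 m^3


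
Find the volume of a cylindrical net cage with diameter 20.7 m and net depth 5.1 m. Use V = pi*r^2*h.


r = d/2 = 20.7/2 = 10.35 m
Base area = pi*r^2 = pi*10.35^2 = 336.53526 m^2
Volume = 336.53526 * 5.1 = 1716.33 m^3

1716.33 m^3


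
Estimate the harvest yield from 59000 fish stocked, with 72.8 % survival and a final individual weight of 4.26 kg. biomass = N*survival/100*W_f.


Survivors = 59000 * 72.8/100 = 42952 fish
Harvest biomass = survivors * W_f = 42952 * 4.26 = 182975.52 kg

182975.52 kg


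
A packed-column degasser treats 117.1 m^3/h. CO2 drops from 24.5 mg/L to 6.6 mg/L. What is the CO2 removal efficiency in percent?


CO2_out / CO2_in = 6.6 / 24.5 = 0.26938776
Fraction remaining = 0.26938776
efficiency = (1 - 0.26938776) * 100 = 73.0612 %

73.0612 %


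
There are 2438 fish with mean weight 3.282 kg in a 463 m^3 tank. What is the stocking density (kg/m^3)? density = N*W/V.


Total biomass = 2438 fish * 3.282 kg = 8001.516 kg
Density = total biomass / volume = 8001.516 / 463 = 17.2819 kg/m^3

17.2819 kg/m^3


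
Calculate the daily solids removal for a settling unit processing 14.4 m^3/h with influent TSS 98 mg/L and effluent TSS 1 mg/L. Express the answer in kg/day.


Concentration drop: TSS_in - TSS_out = 98 - 1 = 97 mg/L
Hourly solids removed = Q * dTSS = 14.4 m^3/h * 97 mg/L = 1396.8 g/h  (m^3/h * mg/L = g/h)
Daily solids removed = 1396.8 * 24 = 33523.2 g/day
Convert g to kg: 33523.2 / 1000 = 33.5232 kg/day

33.5232 kg/day


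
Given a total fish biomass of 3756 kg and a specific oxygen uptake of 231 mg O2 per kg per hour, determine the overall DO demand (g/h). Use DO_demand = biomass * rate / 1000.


Total O2 consumption (mg/h) = 3756 kg * 231 mg/(kg*h) = 867636 mg/h
Convert to g/h: 867636 / 1000 = 867.636 g/h

867.636 g/h


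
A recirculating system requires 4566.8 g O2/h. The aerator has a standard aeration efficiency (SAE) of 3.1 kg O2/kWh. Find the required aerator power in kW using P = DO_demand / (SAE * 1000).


SAE in g O2/kWh = 3.1 * 1000 = 3100 g/kWh
P = DO_demand / SAE_g = 4566.8 / 3100 = 1.47316 kW

1.47316 kW


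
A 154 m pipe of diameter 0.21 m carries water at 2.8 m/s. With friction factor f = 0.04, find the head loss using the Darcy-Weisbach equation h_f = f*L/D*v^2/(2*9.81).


v^2 = 2.8^2 = 7.84 m^2/s^2
L/D = 154/0.21 = 733.33333
h_f = f*(L/D)*v^2/(2g) = 0.04 * 733.33333 * 7.84 / 19.62 = 11.7214 m

11.7214 m


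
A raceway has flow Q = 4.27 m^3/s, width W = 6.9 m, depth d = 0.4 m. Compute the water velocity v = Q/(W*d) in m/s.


Cross-sectional area = W * d = 6.9 * 0.4 = 2.76 m^2
Velocity = Q / A = 4.27 / 2.76 = 1.5471 m/s

1.5471 m/s


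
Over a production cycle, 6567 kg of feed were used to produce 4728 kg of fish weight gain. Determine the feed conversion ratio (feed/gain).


FCR = feed consumed / weight gained
FCR = 6567 kg / 4728 kg = 1.38896

1.38896


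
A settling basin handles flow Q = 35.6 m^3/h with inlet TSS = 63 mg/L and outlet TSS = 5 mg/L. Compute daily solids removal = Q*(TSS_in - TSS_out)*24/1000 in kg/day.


Concentration drop: TSS_in - TSS_out = 63 - 5 = 58 mg/L
Hourly solids removed = Q * dTSS = 35.6 m^3/h * 58 mg/L = 2064.8 g/h  (m^3/h * mg/L = g/h)
Daily solids removed = 2064.8 * 24 = 49555.2 g/day
Convert g to kg: 49555.2 / 1000 = 49.5552 kg/day

49.5552 kg/day


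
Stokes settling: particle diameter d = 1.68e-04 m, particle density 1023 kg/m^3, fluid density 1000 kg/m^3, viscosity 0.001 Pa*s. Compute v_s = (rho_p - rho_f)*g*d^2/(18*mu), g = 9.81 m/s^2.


Density difference: rho_p - rho_f = 1023 - 1000 = 23 kg/m^3
d^2 = (1.68e-04)^2 = 2.8224e-08 m^2
Numerator = (rho_p - rho_f) * g * d^2 = 23 * 9.81 * 2.8224e-08 = 6.3681811e-06
Denominator = 18 * mu = 18 * 0.001 = 0.018
v_s = 6.3681811e-06 / 0.018 = 3.53788e-04 m/s
Check: Re = rho_f * v_s * d / mu = 1000 * 3.53788e-04 * 1.68e-04 / 0.001 = 0.0594 < 1, so Stokes' law applies.

3.53788e-04 m/s


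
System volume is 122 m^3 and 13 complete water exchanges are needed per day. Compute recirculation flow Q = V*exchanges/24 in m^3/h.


Daily recirculation volume = 122 m^3 * 13 = 1586 m^3/day
Flow rate Q = daily volume / 24 h = 1586 / 24 = 66.0833 m^3/h

66.0833 m^3/h


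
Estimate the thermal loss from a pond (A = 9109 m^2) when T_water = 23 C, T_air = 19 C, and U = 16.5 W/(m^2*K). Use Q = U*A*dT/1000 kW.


Temperature difference dT = 23 - 19 = 4 K
Heat loss (W) = U * A * dT = 16.5 * 9109 * 4 = 601194 W
Convert to kW: 601194 / 1000 = 601.194 kW

601.194 kW


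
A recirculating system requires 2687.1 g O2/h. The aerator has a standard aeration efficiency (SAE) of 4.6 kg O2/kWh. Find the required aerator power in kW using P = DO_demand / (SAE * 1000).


SAE in g O2/kWh = 4.6 * 1000 = 4600 g/kWh
P = DO_demand / SAE_g = 2687.1 / 4600 = 0.584152 kW

0.584152 kW


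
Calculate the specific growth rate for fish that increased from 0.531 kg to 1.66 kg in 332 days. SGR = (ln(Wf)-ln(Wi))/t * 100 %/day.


ln(W_f) = ln(1.66) = 0.5068176
ln(W_i) = ln(0.531) = -0.63299326
ln(W_f) - ln(W_i) = 0.5068176 - -0.63299326 = 1.1398109
SGR = 1.1398109 / 332 * 100 = 0.343317 %/day

0.343317 %/day


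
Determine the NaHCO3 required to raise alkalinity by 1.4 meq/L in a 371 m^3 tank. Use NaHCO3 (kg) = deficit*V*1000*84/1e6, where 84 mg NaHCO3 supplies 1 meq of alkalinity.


Tank volume in L = 371 m^3 * 1000 = 371000 L
Total meq required = 1.4 meq/L * 371000 L = 519400 meq
NaHCO3 mass = 519400 meq * 84 mg/meq / 1e6 = 43.6296 kg

43.6296 kg


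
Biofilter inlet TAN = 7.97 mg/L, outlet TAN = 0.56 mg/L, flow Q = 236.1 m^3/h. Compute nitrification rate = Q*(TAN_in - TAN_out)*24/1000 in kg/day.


Concentration drop: TAN_in - TAN_out = 7.97 - 0.56 = 7.41 mg/L
Hourly TAN removed = Q * dTAN = 236.1 m^3/h * 7.41 mg/L = 1749.501 g/h  (m^3/h * mg/L = g/h)
Daily TAN removed = 1749.501 * 24 = 41988.024 g/day
Convert to kg/day: 41988.024 / 1000 = 41.988024 kg/day

41.988024 kg/day


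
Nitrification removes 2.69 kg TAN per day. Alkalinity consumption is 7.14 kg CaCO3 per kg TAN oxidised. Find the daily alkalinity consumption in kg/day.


Alkalinity factor: 7.14 kg CaCO3 consumed per kg TAN nitrified
alk = 2.69 kg TAN * 7.14 = 19.2066 kg CaCO3/day

19.2066 kg CaCO3/day


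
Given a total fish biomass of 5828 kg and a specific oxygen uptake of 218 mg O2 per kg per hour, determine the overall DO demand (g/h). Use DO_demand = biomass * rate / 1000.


Total O2 consumption (mg/h) = 5828 kg * 218 mg/(kg*h) = 1270504 mg/h
Convert to g/h: 1270504 / 1000 = 1270.504 g/h

1270.504 g/h


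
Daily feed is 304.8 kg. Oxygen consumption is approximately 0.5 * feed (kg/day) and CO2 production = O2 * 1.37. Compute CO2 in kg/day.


O2 = 304.8 * 0.5 = 152.4
CO2 = 152.4 * 1.37 = 208.788

208.788 kg/day


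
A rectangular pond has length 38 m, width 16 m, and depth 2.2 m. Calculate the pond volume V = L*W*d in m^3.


Base area = L * W = 38 * 16 = 608 m^2
Volume = area * depth = 608 * 2.2 = 1337.6 m^3

1337.6 m^3


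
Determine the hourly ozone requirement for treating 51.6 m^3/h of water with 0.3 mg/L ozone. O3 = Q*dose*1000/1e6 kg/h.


O3 demand (mg/h) = Q * dose * 1000 = 51.6 * 0.3 * 1000 = 15480 mg/h
Convert mg to kg: 15480 / 1e6 = 0.01548 kg/h

0.01548 kg/h


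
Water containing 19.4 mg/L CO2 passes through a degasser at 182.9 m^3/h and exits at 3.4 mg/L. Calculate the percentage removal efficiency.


CO2_out / CO2_in = 3.4 / 19.4 = 0.17525773
Fraction remaining = 0.17525773
efficiency = (1 - 0.17525773) * 100 = 82.4742 %

82.4742 %


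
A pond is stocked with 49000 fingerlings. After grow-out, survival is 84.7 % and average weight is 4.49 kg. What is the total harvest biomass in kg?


Survivors = 49000 * 84.7/100 = 41503 fish
Harvest biomass = survivors * W_f = 41503 * 4.49 = 186348.47 kg

186348.47 kg


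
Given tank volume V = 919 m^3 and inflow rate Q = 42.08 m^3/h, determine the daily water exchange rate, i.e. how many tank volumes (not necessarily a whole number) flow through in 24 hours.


Daily flow volume = 42.08 m^3/h * 24 h = 1009.92 m^3/day
Exchanges = daily flow / tank volume = 1009.92 / 919 = 1.09893 exchanges/day

1.09893 exchanges/day


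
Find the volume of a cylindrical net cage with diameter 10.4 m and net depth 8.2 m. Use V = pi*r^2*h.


r = d/2 = 10.4/2 = 5.2 m
Base area = pi*r^2 = pi*5.2^2 = 84.948665 m^2
Volume = 84.948665 * 8.2 = 696.579 m^3

696.579 m^3


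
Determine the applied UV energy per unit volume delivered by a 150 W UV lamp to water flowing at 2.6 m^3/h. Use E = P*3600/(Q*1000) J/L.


Energy delivered per hour = 150 W * 3600 s = 540000 J/h
Volume treated per hour = 2.6 m^3/h * 1000 = 2600 L/h
dose = 540000 / 2600 = 207.692 J/L

207.692 J/L


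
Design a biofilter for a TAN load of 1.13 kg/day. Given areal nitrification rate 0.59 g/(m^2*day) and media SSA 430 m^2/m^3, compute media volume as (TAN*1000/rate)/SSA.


A = 1.13*1000 / 0.59 = 1915.2542 m^2
V = 1915.2542 / 430 = 4.45408

4.45408 m^3


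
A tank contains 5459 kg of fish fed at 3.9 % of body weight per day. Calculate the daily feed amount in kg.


Feeding rate fraction = 3.9% / 100 = 0.039
Daily feed = 5459 kg * 0.039 = 212.901 kg/day

212.901 kg/day


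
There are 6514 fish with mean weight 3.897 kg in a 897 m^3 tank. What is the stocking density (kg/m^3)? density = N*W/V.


Total biomass = 6514 fish * 3.897 kg = 25385.058 kg
Density = total biomass / volume = 25385.058 / 897 = 28.3 kg/m^3

28.3 kg/m^3


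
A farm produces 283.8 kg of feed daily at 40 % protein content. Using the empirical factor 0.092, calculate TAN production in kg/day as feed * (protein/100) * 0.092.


Protein in feed = 283.8 * 40/100 = 113.52 kg/day
TAN = protein * 0.092 = 113.52 * 0.092 = 10.44384 kg/day

10.44384 kg/day


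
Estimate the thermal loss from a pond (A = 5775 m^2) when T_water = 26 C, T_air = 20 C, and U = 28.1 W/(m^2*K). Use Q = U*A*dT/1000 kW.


Temperature difference dT = 26 - 20 = 6 K
Heat loss (W) = U * A * dT = 28.1 * 5775 * 6 = 973665 W
Convert to kW: 973665 / 1000 = 973.665 kW

973.665 kW


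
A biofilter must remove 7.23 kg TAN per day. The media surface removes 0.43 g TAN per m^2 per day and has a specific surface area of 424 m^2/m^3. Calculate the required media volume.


A = 7.23*1000 / 0.43 = 16813.953 m^2
V = 16813.953 / 424 = 39.6555

39.6555 m^3


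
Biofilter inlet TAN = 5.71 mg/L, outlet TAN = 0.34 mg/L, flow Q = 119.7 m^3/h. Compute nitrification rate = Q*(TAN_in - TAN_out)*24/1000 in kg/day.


Concentration drop: TAN_in - TAN_out = 5.71 - 0.34 = 5.37 mg/L
Hourly TAN removed = Q * dTAN = 119.7 m^3/h * 5.37 mg/L = 642.789 g/h  (m^3/h * mg/L = g/h)
Daily TAN removed = 642.789 * 24 = 15426.936 g/day
Convert to kg/day: 15426.936 / 1000 = 15.426936 kg/day

15.426936 kg/day


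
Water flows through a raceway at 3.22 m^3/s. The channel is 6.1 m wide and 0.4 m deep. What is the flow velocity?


Cross-sectional area = W * d = 6.1 * 0.4 = 2.44 m^2
Velocity = Q / A = 3.22 / 2.44 = 1.31967 m/s

1.31967 m/s


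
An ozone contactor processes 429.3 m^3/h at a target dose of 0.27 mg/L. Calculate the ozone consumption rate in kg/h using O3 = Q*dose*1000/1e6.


O3 demand (mg/h) = Q * dose * 1000 = 429.3 * 0.27 * 1000 = 115911 mg/h
Convert mg to kg: 115911 / 1e6 = 0.115911 kg/h

0.115911 kg/h


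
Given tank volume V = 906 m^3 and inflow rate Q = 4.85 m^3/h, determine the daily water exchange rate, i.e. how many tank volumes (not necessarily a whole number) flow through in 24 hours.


Daily flow volume = 4.85 m^3/h * 24 h = 116.4 m^3/day
Exchanges = daily flow / tank volume = 116.4 / 906 = 0.128477 exchanges/day

0.128477 exchanges/day


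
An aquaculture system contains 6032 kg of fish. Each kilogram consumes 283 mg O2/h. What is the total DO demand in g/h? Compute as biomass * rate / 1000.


Total O2 consumption (mg/h) = 6032 kg * 283 mg/(kg*h) = 1707056 mg/h
Convert to g/h: 1707056 / 1000 = 1707.056 g/h

1707.056 g/h


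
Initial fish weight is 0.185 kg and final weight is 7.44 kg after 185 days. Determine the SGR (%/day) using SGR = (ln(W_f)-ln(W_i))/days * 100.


ln(W_f) = ln(7.44) = 2.0068708
ln(W_i) = ln(0.185) = -1.6873995
ln(W_f) - ln(W_i) = 2.0068708 - -1.6873995 = 3.6942703
SGR = 3.6942703 / 185 * 100 = 1.9969 %/day

1.9969 %/day


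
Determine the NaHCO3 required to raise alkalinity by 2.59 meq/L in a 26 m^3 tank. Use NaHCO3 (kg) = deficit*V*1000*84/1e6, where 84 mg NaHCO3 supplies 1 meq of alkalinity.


Tank volume in L = 26 m^3 * 1000 = 26000 L
Total meq required = 2.59 meq/L * 26000 L = 67340 meq
NaHCO3 mass = 67340 meq * 84 mg/meq / 1e6 = 5.65656 kg

5.65656 kg


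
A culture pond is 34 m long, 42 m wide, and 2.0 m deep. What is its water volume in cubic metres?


Base area = L * W = 34 * 42 = 1428 m^2
Volume = area * depth = 1428 * 2.0 = 2856 m^3

2856 m^3


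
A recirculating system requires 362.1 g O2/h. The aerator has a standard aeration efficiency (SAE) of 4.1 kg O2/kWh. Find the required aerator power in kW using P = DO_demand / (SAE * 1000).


SAE in g O2/kWh = 4.1 * 1000 = 4100 g/kWh
P = DO_demand / SAE_g = 362.1 / 4100 = 0.0883171 kW

0.0883171 kW


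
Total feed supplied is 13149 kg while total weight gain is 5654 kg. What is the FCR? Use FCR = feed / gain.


FCR = feed consumed / weight gained
FCR = 13149 kg / 5654 kg = 2.32561

2.32561


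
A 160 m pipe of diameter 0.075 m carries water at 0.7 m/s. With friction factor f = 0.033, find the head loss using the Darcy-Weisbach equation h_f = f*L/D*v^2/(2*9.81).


v^2 = 0.7^2 = 0.49 m^2/s^2
L/D = 160/0.075 = 2133.3333
h_f = f*(L/D)*v^2/(2g) = 0.033 * 2133.3333 * 0.49 / 19.62 = 1.75821 m

1.75821 m


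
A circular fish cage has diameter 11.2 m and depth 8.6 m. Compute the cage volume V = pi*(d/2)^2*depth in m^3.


r = d/2 = 11.2/2 = 5.6 m
Base area = pi*r^2 = pi*5.6^2 = 98.520346 m^2
Volume = 98.520346 * 8.6 = 847.275 m^3

847.275 m^3


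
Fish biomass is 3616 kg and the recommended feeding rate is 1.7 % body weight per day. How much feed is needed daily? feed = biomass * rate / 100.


Feeding rate fraction = 1.7% / 100 = 0.017
Daily feed = 3616 kg * 0.017 = 61.472 kg/day

61.472 kg/day


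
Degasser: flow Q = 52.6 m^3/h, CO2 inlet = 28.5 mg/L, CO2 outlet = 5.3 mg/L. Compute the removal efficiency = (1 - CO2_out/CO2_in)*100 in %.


CO2_out / CO2_in = 5.3 / 28.5 = 0.18596491
Fraction remaining = 0.18596491
efficiency = (1 - 0.18596491) * 100 = 81.4035 %

81.4035 %


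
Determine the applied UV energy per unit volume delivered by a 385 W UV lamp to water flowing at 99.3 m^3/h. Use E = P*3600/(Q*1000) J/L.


Energy delivered per hour = 385 W * 3600 s = 1386000 J/h
Volume treated per hour = 99.3 m^3/h * 1000 = 99300 L/h
dose = 1386000 / 99300 = 13.9577 J/L

13.9577 J/L


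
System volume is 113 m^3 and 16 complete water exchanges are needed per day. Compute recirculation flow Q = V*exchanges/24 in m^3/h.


Daily recirculation volume = 113 m^3 * 16 = 1808 m^3/day
Flow rate Q = daily volume / 24 h = 1808 / 24 = 75.3333 m^3/h

75.3333 m^3/h


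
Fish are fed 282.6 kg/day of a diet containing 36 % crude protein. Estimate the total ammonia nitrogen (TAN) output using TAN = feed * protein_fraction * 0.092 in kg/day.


Protein in feed = 282.6 * 36/100 = 101.736 kg/day
TAN = protein * 0.092 = 101.736 * 0.092 = 9.359712 kg/day

9.359712 kg/day


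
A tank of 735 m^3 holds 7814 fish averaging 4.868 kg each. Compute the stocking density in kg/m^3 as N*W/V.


Total biomass = 7814 fish * 4.868 kg = 38038.552 kg
Density = total biomass / volume = 38038.552 / 735 = 51.7531 kg/m^3

51.7531 kg/m^3


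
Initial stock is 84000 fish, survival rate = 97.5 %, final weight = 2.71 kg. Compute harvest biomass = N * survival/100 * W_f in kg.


Survivors = 84000 * 97.5/100 = 81900 fish
Harvest biomass = survivors * W_f = 81900 * 2.71 = 221949 kg

221949 kg


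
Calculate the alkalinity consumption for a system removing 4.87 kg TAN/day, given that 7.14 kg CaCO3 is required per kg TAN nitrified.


Alkalinity factor: 7.14 kg CaCO3 consumed per kg TAN nitrified
alk = 4.87 kg TAN * 7.14 = 34.7718 kg CaCO3/day

34.7718 kg CaCO3/day


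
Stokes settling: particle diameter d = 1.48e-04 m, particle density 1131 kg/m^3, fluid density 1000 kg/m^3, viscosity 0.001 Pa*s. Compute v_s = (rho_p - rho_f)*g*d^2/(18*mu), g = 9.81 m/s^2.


Density difference: rho_p - rho_f = 1131 - 1000 = 131 kg/m^3
d^2 = (1.48e-04)^2 = 2.1904e-08 m^2
Numerator = (rho_p - rho_f) * g * d^2 = 131 * 9.81 * 2.1904e-08 = 2.8149049e-05
Denominator = 18 * mu = 18 * 0.001 = 0.018
v_s = 2.8149049e-05 / 0.018 = 0.00156384 m/s
Check: Re = rho_f * v_s * d / mu = 1000 * 0.00156384 * 1.48e-04 / 0.001 = 0.231 < 1, so Stokes' law applies.

0.00156384 m/s


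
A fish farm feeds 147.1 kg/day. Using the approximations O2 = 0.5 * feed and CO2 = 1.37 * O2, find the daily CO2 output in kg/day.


O2 = 147.1 * 0.5 = 73.55
CO2 = 73.55 * 1.37 = 100.7635

100.7635 kg/day


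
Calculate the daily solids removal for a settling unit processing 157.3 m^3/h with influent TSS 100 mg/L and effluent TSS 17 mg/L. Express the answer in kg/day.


Concentration drop: TSS_in - TSS_out = 100 - 17 = 83 mg/L
Hourly solids removed = Q * dTSS = 157.3 m^3/h * 83 mg/L = 13055.9 g/h  (m^3/h * mg/L = g/h)
Daily solids removed = 13055.9 * 24 = 313341.6 g/day
Convert g to kg: 313341.6 / 1000 = 313.3416 kg/day

313.3416 kg/day


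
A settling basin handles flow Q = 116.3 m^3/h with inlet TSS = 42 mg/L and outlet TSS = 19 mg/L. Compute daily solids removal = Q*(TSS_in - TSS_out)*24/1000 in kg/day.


Concentration drop: TSS_in - TSS_out = 42 - 19 = 23 mg/L
Hourly solids removed = Q * dTSS = 116.3 m^3/h * 23 mg/L = 2674.9 g/h  (m^3/h * mg/L = g/h)
Daily solids removed = 2674.9 * 24 = 64197.6 g/day
Convert g to kg: 64197.6 / 1000 = 64.1976 kg/day

64.1976 kg/day


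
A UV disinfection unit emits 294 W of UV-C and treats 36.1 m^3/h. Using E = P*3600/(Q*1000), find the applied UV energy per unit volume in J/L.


Energy delivered per hour = 294 W * 3600 s = 1058400 J/h
Volume treated per hour = 36.1 m^3/h * 1000 = 36100 L/h
dose = 1058400 / 36100 = 29.3186 J/L

29.3186 J/L


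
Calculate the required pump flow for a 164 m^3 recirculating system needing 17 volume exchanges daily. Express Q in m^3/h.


Daily recirculation volume = 164 m^3 * 17 = 2788 m^3/day
Flow rate Q = daily volume / 24 h = 2788 / 24 = 116.167 m^3/h

116.167 m^3/h


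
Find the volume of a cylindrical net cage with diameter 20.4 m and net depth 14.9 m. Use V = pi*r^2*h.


r = d/2 = 20.4/2 = 10.2 m
Base area = pi*r^2 = pi*10.2^2 = 326.8513 m^2
Volume = 326.8513 * 14.9 = 4870.08 m^3

4870.08 m^3


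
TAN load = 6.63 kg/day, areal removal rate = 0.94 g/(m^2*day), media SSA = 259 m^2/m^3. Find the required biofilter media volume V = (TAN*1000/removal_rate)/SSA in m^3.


A = 6.63*1000 / 0.94 = 7053.1915 m^2
V = 7053.1915 / 259 = 27.2324

27.2324 m^3


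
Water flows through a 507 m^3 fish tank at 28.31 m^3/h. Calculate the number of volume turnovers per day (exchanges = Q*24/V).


Daily flow volume = 28.31 m^3/h * 24 h = 679.44 m^3/day
Exchanges = daily flow / tank volume = 679.44 / 507 = 1.34012 exchanges/day

1.34012 exchanges/day


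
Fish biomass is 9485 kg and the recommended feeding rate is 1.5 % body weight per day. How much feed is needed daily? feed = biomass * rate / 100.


Feeding rate fraction = 1.5% / 100 = 0.015
Daily feed = 9485 kg * 0.015 = 142.275 kg/day

142.275 kg/day


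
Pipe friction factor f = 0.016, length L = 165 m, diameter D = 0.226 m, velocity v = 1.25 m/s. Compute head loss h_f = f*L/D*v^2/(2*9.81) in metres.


v^2 = 1.25^2 = 1.5625 m^2/s^2
L/D = 165/0.226 = 730.0885
h_f = f*(L/D)*v^2/(2g) = 0.016 * 730.0885 * 1.5625 / 19.62 = 0.930286 m

0.930286 m


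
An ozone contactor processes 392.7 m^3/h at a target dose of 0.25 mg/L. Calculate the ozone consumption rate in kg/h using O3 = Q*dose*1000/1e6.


O3 demand (mg/h) = Q * dose * 1000 = 392.7 * 0.25 * 1000 = 98175 mg/h
Convert mg to kg: 98175 / 1e6 = 0.098175 kg/h

0.098175 kg/h


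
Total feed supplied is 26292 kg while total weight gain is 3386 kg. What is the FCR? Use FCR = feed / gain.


FCR = feed consumed / weight gained
FCR = 26292 kg / 3386 kg = 7.76491

7.76491


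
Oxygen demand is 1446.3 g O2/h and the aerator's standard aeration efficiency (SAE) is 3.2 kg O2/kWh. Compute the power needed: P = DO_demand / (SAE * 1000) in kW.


SAE in g O2/kWh = 3.2 * 1000 = 3200 g/kWh
P = DO_demand / SAE_g = 1446.3 / 3200 = 0.451969 kW

0.451969 kW


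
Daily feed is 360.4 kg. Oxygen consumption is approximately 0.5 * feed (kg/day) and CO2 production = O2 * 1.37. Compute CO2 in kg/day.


O2 = 360.4 * 0.5 = 180.2
CO2 = 180.2 * 1.37 = 246.874

246.874 kg/day


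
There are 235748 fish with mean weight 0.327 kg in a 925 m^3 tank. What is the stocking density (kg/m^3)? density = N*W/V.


Total biomass = 235748 fish * 0.327 kg = 77089.596 kg
Density = total biomass / volume = 77089.596 / 925 = 83.3401 kg/m^3

83.3401 kg/m^3


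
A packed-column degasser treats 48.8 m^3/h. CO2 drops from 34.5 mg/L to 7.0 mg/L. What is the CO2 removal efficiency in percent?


CO2_out / CO2_in = 7.0 / 34.5 = 0.20289855
Fraction remaining = 0.20289855
efficiency = (1 - 0.20289855) * 100 = 79.7101 %

79.7101 %


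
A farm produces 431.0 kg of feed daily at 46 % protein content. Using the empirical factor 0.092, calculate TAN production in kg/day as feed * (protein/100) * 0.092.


Protein in feed = 431.0 * 46/100 = 198.26 kg/day
TAN = protein * 0.092 = 198.26 * 0.092 = 18.23992 kg/day

18.23992 kg/day


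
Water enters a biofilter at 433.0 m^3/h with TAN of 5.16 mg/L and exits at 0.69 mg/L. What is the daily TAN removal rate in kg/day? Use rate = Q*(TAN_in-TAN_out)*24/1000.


Concentration drop: TAN_in - TAN_out = 5.16 - 0.69 = 4.47 mg/L
Hourly TAN removed = Q * dTAN = 433.0 m^3/h * 4.47 mg/L = 1935.51 g/h  (m^3/h * mg/L = g/h)
Daily TAN removed = 1935.51 * 24 = 46452.24 g/day
Convert to kg/day: 46452.24 / 1000 = 46.45224 kg/day

46.45224 kg/day


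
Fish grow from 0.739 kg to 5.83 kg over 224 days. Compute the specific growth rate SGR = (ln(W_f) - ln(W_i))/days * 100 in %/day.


ln(W_f) = ln(5.83) = 1.763017
ln(W_i) = ln(0.739) = -0.30245736
ln(W_f) - ln(W_i) = 1.763017 - -0.30245736 = 2.0654744
SGR = 2.0654744 / 224 * 100 = 0.922087 %/day

0.922087 %/day


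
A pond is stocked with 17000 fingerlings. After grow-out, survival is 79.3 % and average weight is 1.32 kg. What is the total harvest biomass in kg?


Survivors = 17000 * 79.3/100 = 13481 fish
Harvest biomass = survivors * W_f = 13481 * 1.32 = 17794.92 kg

17794.92 kg


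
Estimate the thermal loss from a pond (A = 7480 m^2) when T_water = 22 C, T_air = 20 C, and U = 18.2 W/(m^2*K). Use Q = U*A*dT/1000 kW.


Temperature difference dT = 22 - 20 = 2 K
Heat loss (W) = U * A * dT = 18.2 * 7480 * 2 = 272272 W
Convert to kW: 272272 / 1000 = 272.272 kW

272.272 kW


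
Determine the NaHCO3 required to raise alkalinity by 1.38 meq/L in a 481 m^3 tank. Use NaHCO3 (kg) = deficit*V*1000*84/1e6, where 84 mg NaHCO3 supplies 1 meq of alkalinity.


Tank volume in L = 481 m^3 * 1000 = 481000 L
Total meq required = 1.38 meq/L * 481000 L = 663780 meq
NaHCO3 mass = 663780 meq * 84 mg/meq / 1e6 = 55.7575 kg

55.7575 kg


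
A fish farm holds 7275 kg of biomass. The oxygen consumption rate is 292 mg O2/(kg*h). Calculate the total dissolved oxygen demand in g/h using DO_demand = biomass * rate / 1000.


Total O2 consumption (mg/h) = 7275 kg * 292 mg/(kg*h) = 2124300 mg/h
Convert to g/h: 2124300 / 1000 = 2124.3 g/h

2124.3 g/h


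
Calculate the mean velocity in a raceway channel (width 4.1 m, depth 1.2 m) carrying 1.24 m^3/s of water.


Cross-sectional area = W * d = 4.1 * 1.2 = 4.92 m^2
Velocity = Q / A = 1.24 / 4.92 = 0.252033 m/s

0.252033 m/s


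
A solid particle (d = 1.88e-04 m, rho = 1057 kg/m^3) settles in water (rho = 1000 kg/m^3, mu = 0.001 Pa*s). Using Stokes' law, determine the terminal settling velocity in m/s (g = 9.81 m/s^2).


Density difference: rho_p - rho_f = 1057 - 1000 = 57 kg/m^3
d^2 = (1.88e-04)^2 = 3.5344e-08 m^2
Numerator = (rho_p - rho_f) * g * d^2 = 57 * 9.81 * 3.5344e-08 = 1.9763304e-05
Denominator = 18 * mu = 18 * 0.001 = 0.018
v_s = 1.9763304e-05 / 0.018 = 0.00109796 m/s
Check: Re = rho_f * v_s * d / mu = 1000 * 0.00109796 * 1.88e-04 / 0.001 = 0.206 < 1, so Stokes' law applies.

0.00109796 m/s


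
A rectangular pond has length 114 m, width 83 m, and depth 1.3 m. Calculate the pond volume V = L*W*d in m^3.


Base area = L * W = 114 * 83 = 9462 m^2
Volume = area * depth = 9462 * 1.3 = 12300.6 m^3

12300.6 m^3


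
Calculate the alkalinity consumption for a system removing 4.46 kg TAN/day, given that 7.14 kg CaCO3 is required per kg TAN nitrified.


Alkalinity factor: 7.14 kg CaCO3 consumed per kg TAN nitrified
alk = 4.46 kg TAN * 7.14 = 31.8444 kg CaCO3/day

31.8444 kg CaCO3/day


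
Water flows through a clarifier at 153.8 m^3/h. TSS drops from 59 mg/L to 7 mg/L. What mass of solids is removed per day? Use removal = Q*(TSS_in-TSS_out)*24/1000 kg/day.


Concentration drop: TSS_in - TSS_out = 59 - 7 = 52 mg/L
Hourly solids removed = Q * dTSS = 153.8 m^3/h * 52 mg/L = 7997.6 g/h  (m^3/h * mg/L = g/h)
Daily solids removed = 7997.6 * 24 = 191942.4 g/day
Convert g to kg: 191942.4 / 1000 = 191.9424 kg/day

191.9424 kg/day


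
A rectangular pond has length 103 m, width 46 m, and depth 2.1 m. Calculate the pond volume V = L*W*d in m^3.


Base area = L * W = 103 * 46 = 4738 m^2
Volume = area * depth = 4738 * 2.1 = 9949.8 m^3

9949.8 m^3


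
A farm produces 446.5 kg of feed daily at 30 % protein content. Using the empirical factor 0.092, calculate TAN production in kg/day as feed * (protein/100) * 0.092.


Protein in feed = 446.5 * 30/100 = 133.95 kg/day
TAN = protein * 0.092 = 133.95 * 0.092 = 12.3234 kg/day

12.3234 kg/day


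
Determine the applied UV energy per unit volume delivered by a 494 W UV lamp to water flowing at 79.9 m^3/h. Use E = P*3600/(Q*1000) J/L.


Energy delivered per hour = 494 W * 3600 s = 1778400 J/h
Volume treated per hour = 79.9 m^3/h * 1000 = 79900 L/h
dose = 1778400 / 79900 = 22.2578 J/L

22.2578 J/L


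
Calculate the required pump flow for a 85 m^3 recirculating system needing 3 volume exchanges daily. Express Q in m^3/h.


Daily recirculation volume = 85 m^3 * 3 = 255 m^3/day
Flow rate Q = daily volume / 24 h = 255 / 24 = 10.625 m^3/h

10.625 m^3/h


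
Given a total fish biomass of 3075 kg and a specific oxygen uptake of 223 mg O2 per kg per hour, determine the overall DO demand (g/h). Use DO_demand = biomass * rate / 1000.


Total O2 consumption (mg/h) = 3075 kg * 223 mg/(kg*h) = 685725 mg/h
Convert to g/h: 685725 / 1000 = 685.725 g/h

685.725 g/h


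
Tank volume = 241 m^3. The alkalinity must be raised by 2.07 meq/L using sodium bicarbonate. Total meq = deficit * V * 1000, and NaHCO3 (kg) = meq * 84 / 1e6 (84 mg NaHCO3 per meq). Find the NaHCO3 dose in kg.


Tank volume in L = 241 m^3 * 1000 = 241000 L
Total meq required = 2.07 meq/L * 241000 L = 498870 meq
NaHCO3 mass = 498870 meq * 84 mg/meq / 1e6 = 41.9051 kg

41.9051 kg


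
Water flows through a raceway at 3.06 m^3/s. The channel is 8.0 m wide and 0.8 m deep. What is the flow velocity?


Cross-sectional area = W * d = 8.0 * 0.8 = 6.4 m^2
Velocity = Q / A = 3.06 / 6.4 = 0.478125 m/s

0.478125 m/s


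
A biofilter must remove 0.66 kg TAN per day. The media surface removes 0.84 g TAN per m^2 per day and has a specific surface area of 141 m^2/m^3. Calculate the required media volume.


A = 0.66*1000 / 0.84 = 785.71429 m^2
V = 785.71429 / 141 = 5.57244

5.57244 m^3


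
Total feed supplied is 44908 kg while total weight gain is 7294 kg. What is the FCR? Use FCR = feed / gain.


FCR = feed consumed / weight gained
FCR = 44908 kg / 7294 kg = 6.15684

6.15684


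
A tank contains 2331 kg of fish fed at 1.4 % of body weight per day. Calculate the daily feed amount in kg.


Feeding rate fraction = 1.4% / 100 = 0.014
Daily feed = 2331 kg * 0.014 = 32.634 kg/day

32.634 kg/day


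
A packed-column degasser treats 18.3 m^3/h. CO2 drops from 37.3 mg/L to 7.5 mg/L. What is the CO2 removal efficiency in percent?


CO2_out / CO2_in = 7.5 / 37.3 = 0.20107239
Fraction remaining = 0.20107239
efficiency = (1 - 0.20107239) * 100 = 79.8928 %

79.8928 %


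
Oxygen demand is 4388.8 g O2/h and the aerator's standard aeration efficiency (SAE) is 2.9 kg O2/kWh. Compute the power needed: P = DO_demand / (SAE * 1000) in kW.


SAE in g O2/kWh = 2.9 * 1000 = 2900 g/kWh
P = DO_demand / SAE_g = 4388.8 / 2900 = 1.51338 kW

1.51338 kW


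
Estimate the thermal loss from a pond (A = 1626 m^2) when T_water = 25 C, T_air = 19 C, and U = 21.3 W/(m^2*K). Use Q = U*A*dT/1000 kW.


Temperature difference dT = 25 - 19 = 6 K
Heat loss (W) = U * A * dT = 21.3 * 1626 * 6 = 207802.8 W
Convert to kW: 207802.8 / 1000 = 207.8028 kW

207.8028 kW


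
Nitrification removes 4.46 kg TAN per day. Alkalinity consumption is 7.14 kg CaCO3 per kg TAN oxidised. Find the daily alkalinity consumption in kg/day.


Alkalinity factor: 7.14 kg CaCO3 consumed per kg TAN nitrified
alk = 4.46 kg TAN * 7.14 = 31.8444 kg CaCO3/day

31.8444 kg CaCO3/day


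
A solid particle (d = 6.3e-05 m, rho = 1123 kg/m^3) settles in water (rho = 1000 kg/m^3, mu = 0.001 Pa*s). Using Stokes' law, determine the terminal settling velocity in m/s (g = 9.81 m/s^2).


Density difference: rho_p - rho_f = 1123 - 1000 = 123 kg/m^3
d^2 = (6.3e-05)^2 = 3.969e-09 m^2
Numerator = (rho_p - rho_f) * g * d^2 = 123 * 9.81 * 3.969e-09 = 4.7891145e-06
Denominator = 18 * mu = 18 * 0.001 = 0.018
v_s = 4.7891145e-06 / 0.018 = 2.66062e-04 m/s
Check: Re = rho_f * v_s * d / mu = 1000 * 2.66062e-04 * 6.3e-05 / 0.001 = 0.0168 < 1, so Stokes' law applies.

2.66062e-04 m/s


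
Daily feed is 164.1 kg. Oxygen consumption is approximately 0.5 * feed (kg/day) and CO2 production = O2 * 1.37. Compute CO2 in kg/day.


O2 = 164.1 * 0.5 = 82.05
CO2 = 82.05 * 1.37 = 112.4085

112.4085 kg/day


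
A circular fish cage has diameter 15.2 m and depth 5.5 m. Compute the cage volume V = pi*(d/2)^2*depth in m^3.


r = d/2 = 15.2/2 = 7.6 m
Base area = pi*r^2 = pi*7.6^2 = 181.45839 m^2
Volume = 181.45839 * 5.5 = 998.021 m^3

998.021 m^3


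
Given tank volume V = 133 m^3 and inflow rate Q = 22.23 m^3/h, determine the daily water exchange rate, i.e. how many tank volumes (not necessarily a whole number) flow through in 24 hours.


Daily flow volume = 22.23 m^3/h * 24 h = 533.52 m^3/day
Exchanges = daily flow / tank volume = 533.52 / 133 = 4.01143 exchanges/day

4.01143 exchanges/day


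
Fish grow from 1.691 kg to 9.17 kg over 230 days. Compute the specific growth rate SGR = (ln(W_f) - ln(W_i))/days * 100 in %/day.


ln(W_f) = ln(9.17) = 2.2159373
ln(W_i) = ln(1.691) = 0.52532007
ln(W_f) - ln(W_i) = 2.2159373 - 0.52532007 = 1.6906172
SGR = 1.6906172 / 230 * 100 = 0.735051 %/day

0.735051 %/day


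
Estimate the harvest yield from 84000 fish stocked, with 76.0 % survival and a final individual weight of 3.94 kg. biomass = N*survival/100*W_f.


Survivors = 84000 * 76.0/100 = 63840 fish
Harvest biomass = survivors * W_f = 63840 * 3.94 = 251529.6 kg

251529.6 kg


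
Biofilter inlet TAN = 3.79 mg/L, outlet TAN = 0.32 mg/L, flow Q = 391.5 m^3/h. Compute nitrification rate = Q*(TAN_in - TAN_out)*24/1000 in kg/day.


Concentration drop: TAN_in - TAN_out = 3.79 - 0.32 = 3.47 mg/L
Hourly TAN removed = Q * dTAN = 391.5 m^3/h * 3.47 mg/L = 1358.505 g/h  (m^3/h * mg/L = g/h)
Daily TAN removed = 1358.505 * 24 = 32604.12 g/day
Convert to kg/day: 32604.12 / 1000 = 32.60412 kg/day

32.60412 kg/day


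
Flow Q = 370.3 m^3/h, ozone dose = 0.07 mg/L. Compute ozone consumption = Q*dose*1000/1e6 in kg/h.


O3 demand (mg/h) = Q * dose * 1000 = 370.3 * 0.07 * 1000 = 25921 mg/h
Convert mg to kg: 25921 / 1e6 = 0.025921 kg/h

0.025921 kg/h


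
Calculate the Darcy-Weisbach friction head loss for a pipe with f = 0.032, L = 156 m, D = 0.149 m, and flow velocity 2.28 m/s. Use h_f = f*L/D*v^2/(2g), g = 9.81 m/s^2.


v^2 = 2.28^2 = 5.1984 m^2/s^2
L/D = 156/0.149 = 1046.9799
h_f = f*(L/D)*v^2/(2g) = 0.032 * 1046.9799 * 5.1984 / 19.62 = 8.87685 m

8.87685 m


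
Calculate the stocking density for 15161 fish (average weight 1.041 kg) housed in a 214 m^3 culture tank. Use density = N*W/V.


Total biomass = 15161 fish * 1.041 kg = 15782.601 kg
Density = total biomass / volume = 15782.601 / 214 = 73.7505 kg/m^3

73.7505 kg/m^3


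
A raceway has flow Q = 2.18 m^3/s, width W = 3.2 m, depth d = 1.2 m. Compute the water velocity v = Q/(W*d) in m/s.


Cross-sectional area = W * d = 3.2 * 1.2 = 3.84 m^2
Velocity = Q / A = 2.18 / 3.84 = 0.567708 m/s

0.567708 m/s


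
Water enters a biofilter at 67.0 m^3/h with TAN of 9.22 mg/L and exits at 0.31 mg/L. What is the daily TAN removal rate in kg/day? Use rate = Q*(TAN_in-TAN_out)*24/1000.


Concentration drop: TAN_in - TAN_out = 9.22 - 0.31 = 8.91 mg/L
Hourly TAN removed = Q * dTAN = 67.0 m^3/h * 8.91 mg/L = 596.97 g/h  (m^3/h * mg/L = g/h)
Daily TAN removed = 596.97 * 24 = 14327.28 g/day
Convert to kg/day: 14327.28 / 1000 = 14.32728 kg/day

14.32728 kg/day


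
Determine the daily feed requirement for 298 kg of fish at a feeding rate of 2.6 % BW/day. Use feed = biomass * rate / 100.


Feeding rate fraction = 2.6% / 100 = 0.026
Daily feed = 298 kg * 0.026 = 7.748 kg/day

7.748 kg/day


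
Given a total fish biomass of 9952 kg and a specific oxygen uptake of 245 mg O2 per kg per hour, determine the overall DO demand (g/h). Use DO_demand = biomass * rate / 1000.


Total O2 consumption (mg/h) = 9952 kg * 245 mg/(kg*h) = 2438240 mg/h
Convert to g/h: 2438240 / 1000 = 2438.24 g/h

2438.24 g/h


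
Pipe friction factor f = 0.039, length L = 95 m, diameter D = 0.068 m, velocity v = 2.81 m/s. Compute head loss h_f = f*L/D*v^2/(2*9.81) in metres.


v^2 = 2.81^2 = 7.8961 m^2/s^2
L/D = 95/0.068 = 1397.0588
h_f = f*(L/D)*v^2/(2g) = 0.039 * 1397.0588 * 7.8961 / 19.62 = 21.9277 m

21.9277 m


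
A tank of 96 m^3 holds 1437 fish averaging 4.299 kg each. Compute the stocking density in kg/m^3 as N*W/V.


Total biomass = 1437 fish * 4.299 kg = 6177.663 kg
Density = total biomass / volume = 6177.663 / 96 = 64.3507 kg/m^3

64.3507 kg/m^3


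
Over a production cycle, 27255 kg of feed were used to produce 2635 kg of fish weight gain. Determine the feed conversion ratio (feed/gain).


FCR = feed consumed / weight gained
FCR = 27255 kg / 2635 kg = 10.3435

10.3435


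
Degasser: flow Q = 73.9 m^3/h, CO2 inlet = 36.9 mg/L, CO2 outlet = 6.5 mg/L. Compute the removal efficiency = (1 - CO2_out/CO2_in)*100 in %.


CO2_out / CO2_in = 6.5 / 36.9 = 0.17615176
Fraction remaining = 0.17615176
efficiency = (1 - 0.17615176) * 100 = 82.3848 %

82.3848 %


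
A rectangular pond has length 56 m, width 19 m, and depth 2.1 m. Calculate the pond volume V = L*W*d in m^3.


Base area = L * W = 56 * 19 = 1064 m^2
Volume = area * depth = 1064 * 2.1 = 2234.4 m^3

2234.4 m^3


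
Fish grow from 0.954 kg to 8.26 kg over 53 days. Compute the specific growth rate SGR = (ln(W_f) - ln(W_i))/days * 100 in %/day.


ln(W_f) = ln(8.26) = 2.1114246
ln(W_i) = ln(0.954) = -0.047091608
ln(W_f) - ln(W_i) = 2.1114246 - -0.047091608 = 2.1585162
SGR = 2.1585162 / 53 * 100 = 4.07267 %/day

4.07267 %/day


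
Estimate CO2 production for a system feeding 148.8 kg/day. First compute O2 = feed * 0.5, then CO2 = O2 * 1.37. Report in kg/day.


O2 = 148.8 * 0.5 = 74.4
CO2 = 74.4 * 1.37 = 101.928

101.928 kg/day
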